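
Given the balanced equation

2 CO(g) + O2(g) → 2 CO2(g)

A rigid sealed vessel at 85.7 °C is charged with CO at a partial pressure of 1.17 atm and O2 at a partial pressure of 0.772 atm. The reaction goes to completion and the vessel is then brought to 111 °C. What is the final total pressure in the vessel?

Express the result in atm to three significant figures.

At constant V, partial pressures at 85.7 °C are proportional to moles, so apply stoichiometry directly to pressures.
P(O2) required for 1.17 atm of CO = (1/2) × 1.17 = 0.5850 atm; available 0.772 atm, so CO is limiting.
P(O2) remaining = 0.772 − (1/2) × 1.17 = 0.1870 atm
P(gaseous products) = (2)/2 × 1.17 = 1.170 atm
P_total at 85.7 °C = 0.1870 + 1.170 = 1.357 atm
Scaling to 111 °C: P = 1.357 × 384.15/358.85 = 1.453 atm

1.45 atm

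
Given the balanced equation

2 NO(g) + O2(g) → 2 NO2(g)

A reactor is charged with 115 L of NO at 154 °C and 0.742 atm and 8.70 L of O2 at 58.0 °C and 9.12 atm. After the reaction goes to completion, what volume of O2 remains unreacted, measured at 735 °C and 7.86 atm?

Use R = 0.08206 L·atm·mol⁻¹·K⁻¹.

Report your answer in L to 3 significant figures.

n(NO) = PV/RT = (0.742 × 115) / (0.08206 × 427.15) = 2.434 mol
n(O2) = PV/RT = (9.12 × 8.70) / (0.08206 × 331.15) = 2.920 mol
For 2.434 mol NO, stoichiometry requires (1/2) × 2.434 = 1.217 mol O2; 2.920 mol is available, so NO is limiting.
n(O2) consumed = (1/2) × 2.434 = 1.217 mol; remaining = 2.920 − 1.217 = 1.703 mol
V(O2) = nRT/P = 1.703 × 0.08206 × 1008.15 / 7.86 = 17.92 L

17.9 L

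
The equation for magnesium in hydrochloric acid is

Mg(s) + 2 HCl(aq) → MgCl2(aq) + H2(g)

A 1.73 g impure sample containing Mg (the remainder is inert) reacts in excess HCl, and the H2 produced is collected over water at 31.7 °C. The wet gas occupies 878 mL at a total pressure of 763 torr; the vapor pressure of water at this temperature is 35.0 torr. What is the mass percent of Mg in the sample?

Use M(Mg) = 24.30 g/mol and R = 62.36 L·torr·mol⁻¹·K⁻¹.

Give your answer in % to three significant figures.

47.2 %

P(H2) = 763 − 35.0 = 728.0 torr
n(H2) = PV/RT = (728.0 × 0.8780) / (62.36 × 304.85) = 0.03362 mol
n(Mg) = (1/1) × 0.03362 = 0.03362 mol
m(Mg) = 0.03362 × 24.30 = 0.8170 g
%Mg = 0.8170 / 1.73 × 100 = 47.23%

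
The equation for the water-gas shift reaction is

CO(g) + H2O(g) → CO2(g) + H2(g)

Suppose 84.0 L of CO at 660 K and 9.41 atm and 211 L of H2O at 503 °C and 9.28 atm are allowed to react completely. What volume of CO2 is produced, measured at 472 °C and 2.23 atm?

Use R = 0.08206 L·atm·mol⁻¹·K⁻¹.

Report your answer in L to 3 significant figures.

n(CO) = PV/RT = (9.41 × 84.0) / (0.08206 × 660) = 14.59 mol
n(H2O) = PV/RT = (9.28 × 211) / (0.08206 × 776.15) = 30.74 mol
For 14.59 mol CO, stoichiometry requires (1/1) × 14.59 = 14.59 mol H2O; 30.74 mol is available, so CO is limiting.
n(CO2) = (1/1) × 14.59 = 14.59 mol
V(CO2) = nRT/P = 14.59 × 0.08206 × 745.15 / 2.23 = 400.1 L

400 L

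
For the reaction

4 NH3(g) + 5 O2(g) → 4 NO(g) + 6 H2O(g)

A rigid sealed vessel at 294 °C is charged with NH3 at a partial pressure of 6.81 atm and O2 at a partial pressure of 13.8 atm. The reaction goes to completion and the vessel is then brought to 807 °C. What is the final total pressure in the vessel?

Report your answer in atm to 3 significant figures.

42.5 atm

At constant V, partial pressures at 294 °C are proportional to moles, so apply stoichiometry directly to pressures.
P(O2) required for 6.81 atm of NH3 = (5/4) × 6.81 = 8.512 atm; available 13.8 atm, so NH3 is limiting.
P(O2) remaining = 13.8 − (5/4) × 6.81 = 5.288 atm
P(gaseous products) = (4+6)/4 × 6.81 = 17.02 atm
P_total at 294 °C = 5.288 + 17.02 = 22.31 atm
Scaling to 807 °C: P = 22.31 × 1080.15/567.15 = 42.49 atm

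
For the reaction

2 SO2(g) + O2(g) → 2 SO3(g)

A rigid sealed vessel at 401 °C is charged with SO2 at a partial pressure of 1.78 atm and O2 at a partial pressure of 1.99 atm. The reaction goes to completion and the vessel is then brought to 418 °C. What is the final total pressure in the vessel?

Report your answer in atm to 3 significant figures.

2.95 atm

With V and T fixed, P_i ∝ n_i, so the mole ratios apply directly to partial pressures at 401 °C.
P(O2) required for 1.78 atm of SO2 = (1/2) × 1.78 = 0.8900 atm; available 1.99 atm, so SO2 is limiting.
P(O2) remaining = 1.99 − (1/2) × 1.78 = 1.100 atm
P(gaseous products) = (2)/2 × 1.78 = 1.780 atm
P_total at 401 °C = 1.100 + 1.780 = 2.880 atm
Scaling to 418 °C: P = 2.880 × 691.15/674.15 = 2.953 atm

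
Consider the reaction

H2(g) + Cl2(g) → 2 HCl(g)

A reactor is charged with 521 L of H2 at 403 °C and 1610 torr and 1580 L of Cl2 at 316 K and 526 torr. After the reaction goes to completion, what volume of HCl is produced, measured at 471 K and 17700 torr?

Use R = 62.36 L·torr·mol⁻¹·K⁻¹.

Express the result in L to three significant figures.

66.0 L

n(H2) = PV/RT = (1610 × 521) / (62.36 × 676.15) = 19.89 mol
n(Cl2) = PV/RT = (526 × 1580) / (62.36 × 316) = 42.17 mol
For 19.89 mol H2, stoichiometry requires (1/1) × 19.89 = 19.89 mol Cl2; 42.17 mol is available, so H2 is limiting.
n(HCl) = (2/1) × 19.89 = 39.78 mol
V(HCl) = nRT/P = 39.78 × 62.36 × 471 / 17700 = 66.01 L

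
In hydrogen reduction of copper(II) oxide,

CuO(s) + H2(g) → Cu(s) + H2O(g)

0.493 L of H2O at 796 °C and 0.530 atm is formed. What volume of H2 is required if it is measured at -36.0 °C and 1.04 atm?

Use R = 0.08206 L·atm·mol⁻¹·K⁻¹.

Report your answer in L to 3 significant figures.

n(H2O) = PV/RT = (0.530 × 0.493) / (0.08206 × 1069.15) = 0.002978 mol
n(H2) = (1/1) × 0.002978 = 0.002978 mol
V = nRT/P = 0.002978 × 0.08206 × 237.15 / 1.04 = 0.05572 L

0.0557 L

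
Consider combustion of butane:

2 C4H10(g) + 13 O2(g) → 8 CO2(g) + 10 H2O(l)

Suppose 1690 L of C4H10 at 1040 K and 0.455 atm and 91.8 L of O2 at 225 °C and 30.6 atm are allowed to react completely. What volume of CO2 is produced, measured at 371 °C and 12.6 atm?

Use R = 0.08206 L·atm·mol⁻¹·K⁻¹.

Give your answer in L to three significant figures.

151 L

n(C4H10) = PV/RT = (0.455 × 1690) / (0.08206 × 1040) = 9.010 mol
n(O2) = PV/RT = (30.6 × 91.8) / (0.08206 × 498.15) = 68.72 mol
For 9.010 mol C4H10, stoichiometry requires (13/2) × 9.010 = 58.56 mol O2; 68.72 mol is available, so C4H10 is limiting.
n(CO2) = (8/2) × 9.010 = 36.04 mol
V(CO2) = nRT/P = 36.04 × 0.08206 × 644.15 / 12.6 = 151.2 L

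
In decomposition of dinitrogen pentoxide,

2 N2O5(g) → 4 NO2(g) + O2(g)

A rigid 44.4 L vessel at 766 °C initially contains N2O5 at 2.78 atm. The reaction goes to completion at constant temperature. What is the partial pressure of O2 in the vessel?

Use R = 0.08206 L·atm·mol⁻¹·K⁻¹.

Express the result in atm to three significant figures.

n(N2O5)₀ = PV/RT = (2.78 × 44.4) / (0.08206 × 1039.15) = 1.447 mol
n(O2) = (1/2) × 1.447 = 0.7235 mol
P(O2) = nRT/V = 0.7235 × 0.08206 × 1039.15 / 44.4 = 1.390 atm

1.39 atm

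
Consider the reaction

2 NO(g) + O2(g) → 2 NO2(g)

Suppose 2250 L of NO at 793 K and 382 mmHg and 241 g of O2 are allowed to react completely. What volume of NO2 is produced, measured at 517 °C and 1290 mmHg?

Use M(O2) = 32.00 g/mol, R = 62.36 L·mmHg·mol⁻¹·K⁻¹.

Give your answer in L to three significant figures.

575 L

n(NO) = PV/RT = (382 × 2250) / (62.36 × 793) = 17.38 mol
n(O2) = 241 / 32.00 = 7.531 mol
For 17.38 mol NO, stoichiometry requires (1/2) × 17.38 = 8.690 mol O2; 7.531 mol is available, so O2 is limiting.
n(NO2) = (2/1) × 7.531 = 15.06 mol
V(NO2) = nRT/P = 15.06 × 62.36 × 790.15 / 1290 = 575.2 L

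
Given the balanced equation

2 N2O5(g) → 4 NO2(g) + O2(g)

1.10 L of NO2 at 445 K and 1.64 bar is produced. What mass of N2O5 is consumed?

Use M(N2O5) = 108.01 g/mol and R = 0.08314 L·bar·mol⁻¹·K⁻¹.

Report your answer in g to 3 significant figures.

2.63 g

n(NO2) = PV/RT = (1.64 × 1.10) / (0.08314 × 445) = 0.04876 mol
n(N2O5) = (2/4) × 0.04876 = 0.02438 mol
m(N2O5) = 0.02438 × 108.01 = 2.633 g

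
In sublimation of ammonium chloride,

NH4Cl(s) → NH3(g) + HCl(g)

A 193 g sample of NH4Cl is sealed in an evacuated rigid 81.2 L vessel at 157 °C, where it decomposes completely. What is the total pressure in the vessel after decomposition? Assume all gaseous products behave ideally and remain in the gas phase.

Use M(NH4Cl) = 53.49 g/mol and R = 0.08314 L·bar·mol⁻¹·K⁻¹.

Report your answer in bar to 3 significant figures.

3.18 bar

n(NH4Cl) = 193 / 53.49 = 3.608 mol
n(gas produced) = (2/1) × 3.608 = 7.216 mol
P = nRT/V = 7.216 × 0.08314 × 430.15 / 81.2 = 3.178 bar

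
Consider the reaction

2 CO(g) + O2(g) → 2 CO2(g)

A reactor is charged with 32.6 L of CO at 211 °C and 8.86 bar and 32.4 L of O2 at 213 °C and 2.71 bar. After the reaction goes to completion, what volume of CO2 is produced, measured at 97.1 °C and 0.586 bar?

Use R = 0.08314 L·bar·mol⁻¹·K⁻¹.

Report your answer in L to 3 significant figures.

n(CO) = PV/RT = (8.86 × 32.6) / (0.08314 × 484.15) = 7.176 mol
n(O2) = PV/RT = (2.71 × 32.4) / (0.08314 × 486.15) = 2.172 mol
For 7.176 mol CO, stoichiometry requires (1/2) × 7.176 = 3.588 mol O2; 2.172 mol is available, so O2 is limiting.
n(CO2) = (2/1) × 2.172 = 4.344 mol
V(CO2) = nRT/P = 4.344 × 0.08314 × 370.25 / 0.586 = 228.2 L

228 L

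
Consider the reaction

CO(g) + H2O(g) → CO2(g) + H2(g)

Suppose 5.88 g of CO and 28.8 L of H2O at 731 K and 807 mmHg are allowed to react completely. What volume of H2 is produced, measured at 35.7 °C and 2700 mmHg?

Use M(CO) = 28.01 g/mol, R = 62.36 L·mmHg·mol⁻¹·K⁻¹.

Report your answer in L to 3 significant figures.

1.50 L

n(CO) = 5.88 / 28.01 = 0.2099 mol
n(H2O) = PV/RT = (807 × 28.8) / (62.36 × 731) = 0.5099 mol
For 0.2099 mol CO, stoichiometry requires (1/1) × 0.2099 = 0.2099 mol H2O; 0.5099 mol is available, so CO is limiting.
n(H2) = (1/1) × 0.2099 = 0.2099 mol
V(H2) = nRT/P = 0.2099 × 62.36 × 308.85 / 2700 = 1.497 L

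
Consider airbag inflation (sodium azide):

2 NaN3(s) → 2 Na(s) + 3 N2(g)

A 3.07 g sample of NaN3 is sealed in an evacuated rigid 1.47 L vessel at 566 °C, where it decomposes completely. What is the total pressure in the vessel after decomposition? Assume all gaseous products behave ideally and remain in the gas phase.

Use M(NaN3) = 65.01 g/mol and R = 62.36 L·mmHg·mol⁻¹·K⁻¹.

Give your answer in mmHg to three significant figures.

n(NaN3) = 3.07 / 65.01 = 0.04722 mol
n(gas produced) = (3/2) × 0.04722 = 0.07083 mol
P = nRT/V = 0.07083 × 62.36 × 839.15 / 1.47 = 2521 mmHg

2520 mmHg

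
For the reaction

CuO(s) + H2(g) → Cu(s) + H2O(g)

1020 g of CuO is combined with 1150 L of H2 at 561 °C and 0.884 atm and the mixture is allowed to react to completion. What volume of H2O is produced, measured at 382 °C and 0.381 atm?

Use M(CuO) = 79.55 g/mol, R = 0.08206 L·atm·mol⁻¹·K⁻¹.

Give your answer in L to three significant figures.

1810 L

n(CuO) = 1020 / 79.55 = 12.82 mol
n(H2) = PV/RT = (0.884 × 1150) / (0.08206 × 834.15) = 14.85 mol
For 12.82 mol CuO, stoichiometry requires (1/1) × 12.82 = 12.82 mol H2; 14.85 mol is available, so CuO is limiting.
n(H2O) = (1/1) × 12.82 = 12.82 mol
V(H2O) = nRT/P = 12.82 × 0.08206 × 655.15 / 0.381 = 1809 L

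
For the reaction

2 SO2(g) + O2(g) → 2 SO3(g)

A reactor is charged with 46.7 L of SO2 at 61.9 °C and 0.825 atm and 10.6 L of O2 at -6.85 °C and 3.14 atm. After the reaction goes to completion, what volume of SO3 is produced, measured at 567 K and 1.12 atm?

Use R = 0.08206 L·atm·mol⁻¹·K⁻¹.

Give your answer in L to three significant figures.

n(SO2) = PV/RT = (0.825 × 46.7) / (0.08206 × 335.05) = 1.401 mol
n(O2) = PV/RT = (3.14 × 10.6) / (0.08206 × 266.3) = 1.523 mol
For 1.401 mol SO2, stoichiometry requires (1/2) × 1.401 = 0.7005 mol O2; 1.523 mol is available, so SO2 is limiting.
n(SO3) = (2/2) × 1.401 = 1.401 mol
V(SO3) = nRT/P = 1.401 × 0.08206 × 567 / 1.12 = 58.20 L

58.2 L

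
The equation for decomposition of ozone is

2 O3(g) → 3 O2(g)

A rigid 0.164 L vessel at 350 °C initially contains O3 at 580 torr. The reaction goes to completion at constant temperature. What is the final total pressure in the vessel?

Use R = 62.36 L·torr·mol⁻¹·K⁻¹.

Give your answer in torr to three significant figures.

870 torr

Rigid vessel, constant T ⇒ P scales with total gas moles (2 → 3).
P_final = (3/2) × 580 = 870.0 torr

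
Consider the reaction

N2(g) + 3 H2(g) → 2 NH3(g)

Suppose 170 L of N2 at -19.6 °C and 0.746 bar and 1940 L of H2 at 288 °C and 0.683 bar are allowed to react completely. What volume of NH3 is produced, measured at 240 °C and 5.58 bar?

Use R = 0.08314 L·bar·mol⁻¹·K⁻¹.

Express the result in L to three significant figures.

n(N2) = PV/RT = (0.746 × 170) / (0.08314 × 253.55) = 6.016 mol
n(H2) = PV/RT = (0.683 × 1940) / (0.08314 × 561.15) = 28.40 mol
For 6.016 mol N2, stoichiometry requires (3/1) × 6.016 = 18.05 mol H2; 28.40 mol is available, so N2 is limiting.
n(NH3) = (2/1) × 6.016 = 12.03 mol
V(NH3) = nRT/P = 12.03 × 0.08314 × 513.15 / 5.58 = 91.98 L

92.0 L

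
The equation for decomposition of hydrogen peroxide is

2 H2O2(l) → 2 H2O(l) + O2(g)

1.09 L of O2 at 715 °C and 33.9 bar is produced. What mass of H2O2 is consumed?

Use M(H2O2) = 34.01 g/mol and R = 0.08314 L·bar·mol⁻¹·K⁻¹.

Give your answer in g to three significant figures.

n(O2) = PV/RT = (33.9 × 1.09) / (0.08314 × 988.15) = 0.4498 mol
n(H2O2) = (2/1) × 0.4498 = 0.8996 mol
m(H2O2) = 0.8996 × 34.01 = 30.60 g

30.6 g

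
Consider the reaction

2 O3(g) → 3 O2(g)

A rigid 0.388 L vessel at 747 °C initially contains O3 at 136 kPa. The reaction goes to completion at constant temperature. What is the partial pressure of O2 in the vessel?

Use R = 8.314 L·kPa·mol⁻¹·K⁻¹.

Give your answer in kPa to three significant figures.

n(O3)₀ = PV/RT = (136 × 0.388) / (8.314 × 1020.15) = 0.006222 mol
n(O2) = (3/2) × 0.006222 = 0.009333 mol
P(O2) = nRT/V = 0.009333 × 8.314 × 1020.15 / 0.388 = 204.0 kPa

204 kPa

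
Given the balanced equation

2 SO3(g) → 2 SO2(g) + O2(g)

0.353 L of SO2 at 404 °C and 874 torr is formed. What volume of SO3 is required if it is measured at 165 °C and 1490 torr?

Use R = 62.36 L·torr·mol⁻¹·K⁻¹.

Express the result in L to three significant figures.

0.134 L

n(SO2) = PV/RT = (874 × 0.353) / (62.36 × 677.15) = 0.007306 mol
n(SO3) = (2/2) × 0.007306 = 0.007306 mol
V = nRT/P = 0.007306 × 62.36 × 438.15 / 1490 = 0.1340 L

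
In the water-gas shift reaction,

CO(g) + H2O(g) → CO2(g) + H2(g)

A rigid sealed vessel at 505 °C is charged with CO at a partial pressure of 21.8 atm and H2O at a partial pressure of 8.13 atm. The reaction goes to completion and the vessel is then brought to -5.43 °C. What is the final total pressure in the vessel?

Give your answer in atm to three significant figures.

10.3 atm

Because the vessel is rigid and T is held at 505 °C, work the stoichiometry in partial pressures (P_i = n_iRT/V).
P(H2O) required for 21.8 atm of CO = (1/1) × 21.8 = 21.80 atm; available 8.13 atm, so H2O is limiting.
P(CO) remaining = 21.8 − (1/1) × 8.13 = 13.67 atm
P(gaseous products) = (1+1)/1 × 8.13 = 16.26 atm
P_total at 505 °C = 13.67 + 16.26 = 29.93 atm
Scaling to -5.43 °C: P = 29.93 × 267.72/778.15 = 10.30 atm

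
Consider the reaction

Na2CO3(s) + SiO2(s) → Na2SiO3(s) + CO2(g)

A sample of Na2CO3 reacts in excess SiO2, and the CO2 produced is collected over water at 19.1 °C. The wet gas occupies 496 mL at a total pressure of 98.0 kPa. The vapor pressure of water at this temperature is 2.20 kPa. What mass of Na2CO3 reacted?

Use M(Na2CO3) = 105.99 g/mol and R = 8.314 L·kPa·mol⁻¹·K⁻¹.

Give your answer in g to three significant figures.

P(CO2) = 98.0 − 2.20 = 95.80 kPa
n(CO2) = PV/RT = (95.80 × 0.4960) / (8.314 × 292.25) = 0.01956 mol
n(Na2CO3) = (1/1) × 0.01956 = 0.01956 mol
m(Na2CO3) = 0.01956 × 105.99 = 2.073 g

2.07 g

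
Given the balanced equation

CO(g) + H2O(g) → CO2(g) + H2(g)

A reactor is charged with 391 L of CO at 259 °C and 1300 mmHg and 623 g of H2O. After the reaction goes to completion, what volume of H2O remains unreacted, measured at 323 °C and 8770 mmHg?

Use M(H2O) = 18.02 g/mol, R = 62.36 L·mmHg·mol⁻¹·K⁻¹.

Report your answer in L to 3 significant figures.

n(CO) = PV/RT = (1300 × 391) / (62.36 × 532.15) = 15.32 mol
n(H2O) = 623 / 18.02 = 34.57 mol
For 15.32 mol CO, stoichiometry requires (1/1) × 15.32 = 15.32 mol H2O; 34.57 mol is available, so CO is limiting.
n(H2O) consumed = (1/1) × 15.32 = 15.32 mol; remaining = 34.57 − 15.32 = 19.25 mol
V(H2O) = nRT/P = 19.25 × 62.36 × 596.15 / 8770 = 81.60 L

81.6 L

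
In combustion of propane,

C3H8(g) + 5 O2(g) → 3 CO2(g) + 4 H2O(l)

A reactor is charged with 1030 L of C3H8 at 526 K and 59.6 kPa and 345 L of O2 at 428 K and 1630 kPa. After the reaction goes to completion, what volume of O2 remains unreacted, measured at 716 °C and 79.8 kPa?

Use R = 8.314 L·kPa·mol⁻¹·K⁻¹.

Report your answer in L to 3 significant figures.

n(C3H8) = PV/RT = (59.6 × 1030) / (8.314 × 526) = 14.04 mol
n(O2) = PV/RT = (1630 × 345) / (8.314 × 428) = 158.0 mol
For 14.04 mol C3H8, stoichiometry requires (5/1) × 14.04 = 70.20 mol O2; 158.0 mol is available, so C3H8 is limiting.
n(O2) consumed = (5/1) × 14.04 = 70.20 mol; remaining = 158.0 − 70.20 = 87.80 mol
V(O2) = nRT/P = 87.80 × 8.314 × 989.15 / 79.8 = 9048 L

9050 L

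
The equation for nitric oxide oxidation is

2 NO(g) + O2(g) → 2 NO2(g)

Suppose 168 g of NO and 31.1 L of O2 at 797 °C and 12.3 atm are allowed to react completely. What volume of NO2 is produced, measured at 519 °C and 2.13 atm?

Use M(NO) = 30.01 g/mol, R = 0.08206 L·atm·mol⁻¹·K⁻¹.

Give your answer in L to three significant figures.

n(NO) = 168 / 30.01 = 5.598 mol
n(O2) = PV/RT = (12.3 × 31.1) / (0.08206 × 1070.15) = 4.356 mol
For 5.598 mol NO, stoichiometry requires (1/2) × 5.598 = 2.799 mol O2; 4.356 mol is available, so NO is limiting.
n(NO2) = (2/2) × 5.598 = 5.598 mol
V(NO2) = nRT/P = 5.598 × 0.08206 × 792.15 / 2.13 = 170.8 L

171 L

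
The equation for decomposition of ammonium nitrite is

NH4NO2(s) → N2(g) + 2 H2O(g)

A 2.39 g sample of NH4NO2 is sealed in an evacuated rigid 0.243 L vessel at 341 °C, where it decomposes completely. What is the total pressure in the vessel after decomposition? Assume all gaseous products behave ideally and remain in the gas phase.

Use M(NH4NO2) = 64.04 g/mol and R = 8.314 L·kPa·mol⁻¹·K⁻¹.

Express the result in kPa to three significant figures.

2350 kPa

n(NH4NO2) = 2.39 / 64.04 = 0.03732 mol
n(gas produced) = (3/1) × 0.03732 = 0.1120 mol
P = nRT/V = 0.1120 × 8.314 × 614.15 / 0.243 = 2353 kPa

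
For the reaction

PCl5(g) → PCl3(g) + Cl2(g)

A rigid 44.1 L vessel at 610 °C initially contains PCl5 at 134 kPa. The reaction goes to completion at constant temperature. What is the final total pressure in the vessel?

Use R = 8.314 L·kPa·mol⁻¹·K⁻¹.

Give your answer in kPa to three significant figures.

268 kPa

Rigid vessel, constant T ⇒ P scales with total gas moles (1 → 2).
P_final = (2/1) × 134 = 268.0 kPa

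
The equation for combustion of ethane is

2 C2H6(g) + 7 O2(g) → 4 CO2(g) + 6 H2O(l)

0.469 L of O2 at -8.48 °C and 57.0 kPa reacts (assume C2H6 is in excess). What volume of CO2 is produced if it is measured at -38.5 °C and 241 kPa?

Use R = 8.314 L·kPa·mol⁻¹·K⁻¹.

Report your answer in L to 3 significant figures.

0.0562 L

n(O2) = PV/RT = (57.0 × 0.469) / (8.314 × 264.67) = 0.01215 mol
n(CO2) = (4/7) × 0.01215 = 0.006943 mol
V = nRT/P = 0.006943 × 8.314 × 234.65 / 241 = 0.05620 L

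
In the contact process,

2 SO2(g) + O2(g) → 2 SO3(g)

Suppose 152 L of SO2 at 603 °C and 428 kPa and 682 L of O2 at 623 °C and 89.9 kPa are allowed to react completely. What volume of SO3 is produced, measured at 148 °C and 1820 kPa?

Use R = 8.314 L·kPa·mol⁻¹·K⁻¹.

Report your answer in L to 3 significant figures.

n(SO2) = PV/RT = (428 × 152) / (8.314 × 876.15) = 8.931 mol
n(O2) = PV/RT = (89.9 × 682) / (8.314 × 896.15) = 8.229 mol
For 8.931 mol SO2, stoichiometry requires (1/2) × 8.931 = 4.465 mol O2; 8.229 mol is available, so SO2 is limiting.
n(SO3) = (2/2) × 8.931 = 8.931 mol
V(SO3) = nRT/P = 8.931 × 8.314 × 421.15 / 1820 = 17.18 L

17.2 L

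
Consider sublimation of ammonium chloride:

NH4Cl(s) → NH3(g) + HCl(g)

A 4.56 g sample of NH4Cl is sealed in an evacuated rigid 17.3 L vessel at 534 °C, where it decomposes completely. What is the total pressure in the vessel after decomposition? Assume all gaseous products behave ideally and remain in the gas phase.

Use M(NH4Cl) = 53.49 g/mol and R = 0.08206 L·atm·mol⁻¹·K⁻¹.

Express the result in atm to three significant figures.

n(NH4Cl) = 4.56 / 53.49 = 0.08525 mol
n(gas produced) = (2/1) × 0.08525 = 0.1705 mol
P = nRT/V = 0.1705 × 0.08206 × 807.15 / 17.3 = 0.6528 atm

0.653 atm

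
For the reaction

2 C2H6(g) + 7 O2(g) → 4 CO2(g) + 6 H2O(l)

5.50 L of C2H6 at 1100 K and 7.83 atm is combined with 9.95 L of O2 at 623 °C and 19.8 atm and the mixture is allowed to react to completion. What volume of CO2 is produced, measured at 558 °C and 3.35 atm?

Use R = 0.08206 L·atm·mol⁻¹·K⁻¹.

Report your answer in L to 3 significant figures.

n(C2H6) = PV/RT = (7.83 × 5.50) / (0.08206 × 1100) = 0.4771 mol
n(O2) = PV/RT = (19.8 × 9.95) / (0.08206 × 896.15) = 2.679 mol
For 0.4771 mol C2H6, stoichiometry requires (7/2) × 0.4771 = 1.670 mol O2; 2.679 mol is available, so C2H6 is limiting.
n(CO2) = (4/2) × 0.4771 = 0.9542 mol
V(CO2) = nRT/P = 0.9542 × 0.08206 × 831.15 / 3.35 = 19.43 L

19.4 L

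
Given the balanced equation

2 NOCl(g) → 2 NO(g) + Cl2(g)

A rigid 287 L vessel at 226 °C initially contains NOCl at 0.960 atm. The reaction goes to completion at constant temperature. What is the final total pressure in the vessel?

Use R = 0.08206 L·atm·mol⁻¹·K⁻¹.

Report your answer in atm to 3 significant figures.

Since T and V are fixed, P_final/P_initial = n_final/n_initial = 3/2.
P_final = (3/2) × 0.960 = 1.440 atm

1.44 atm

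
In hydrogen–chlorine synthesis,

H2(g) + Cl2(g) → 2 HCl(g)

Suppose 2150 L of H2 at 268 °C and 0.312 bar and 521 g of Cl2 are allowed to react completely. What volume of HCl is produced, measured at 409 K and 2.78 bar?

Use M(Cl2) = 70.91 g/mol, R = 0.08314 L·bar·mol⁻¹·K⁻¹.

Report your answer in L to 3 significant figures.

180 L

n(H2) = PV/RT = (0.312 × 2150) / (0.08314 × 541.15) = 14.91 mol
n(Cl2) = 521 / 70.91 = 7.347 mol
For 14.91 mol H2, stoichiometry requires (1/1) × 14.91 = 14.91 mol Cl2; 7.347 mol is available, so Cl2 is limiting.
n(HCl) = (2/1) × 7.347 = 14.69 mol
V(HCl) = nRT/P = 14.69 × 0.08314 × 409 / 2.78 = 179.7 L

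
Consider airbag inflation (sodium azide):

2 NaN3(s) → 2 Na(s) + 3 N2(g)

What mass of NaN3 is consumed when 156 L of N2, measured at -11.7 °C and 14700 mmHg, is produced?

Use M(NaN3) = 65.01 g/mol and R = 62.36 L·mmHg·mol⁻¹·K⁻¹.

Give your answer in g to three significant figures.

6100 g

n(N2) = PV/RT = (14700 × 156) / (62.36 × 261.45) = 140.7 mol
n(NaN3) = (2/3) × 140.7 = 93.80 mol
m(NaN3) = 93.80 × 65.01 = 6098 g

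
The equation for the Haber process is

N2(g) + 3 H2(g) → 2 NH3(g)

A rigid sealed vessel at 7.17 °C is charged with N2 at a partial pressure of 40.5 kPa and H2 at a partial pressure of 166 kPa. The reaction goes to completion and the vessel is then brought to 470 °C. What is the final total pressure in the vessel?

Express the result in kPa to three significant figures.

333 kPa

With V and T fixed, P_i ∝ n_i, so the mole ratios apply directly to partial pressures at 7.17 °C.
P(H2) required for 40.5 kPa of N2 = (3/1) × 40.5 = 121.5 kPa; available 166 kPa, so N2 is limiting.
P(H2) remaining = 166 − (3/1) × 40.5 = 44.50 kPa
P(gaseous products) = (2)/1 × 40.5 = 81.00 kPa
P_total at 7.17 °C = 44.50 + 81.00 = 125.5 kPa
Scaling to 470 °C: P = 125.5 × 743.15/280.32 = 332.7 kPa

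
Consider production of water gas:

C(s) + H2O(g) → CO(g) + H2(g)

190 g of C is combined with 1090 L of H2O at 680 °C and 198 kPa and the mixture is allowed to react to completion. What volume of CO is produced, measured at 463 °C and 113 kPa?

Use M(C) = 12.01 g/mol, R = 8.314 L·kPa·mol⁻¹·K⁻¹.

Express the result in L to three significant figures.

857 L

n(C) = 190 / 12.01 = 15.82 mol
n(H2O) = PV/RT = (198 × 1090) / (8.314 × 953.15) = 27.23 mol
For 15.82 mol C, stoichiometry requires (1/1) × 15.82 = 15.82 mol H2O; 27.23 mol is available, so C is limiting.
n(CO) = (1/1) × 15.82 = 15.82 mol
V(CO) = nRT/P = 15.82 × 8.314 × 736.15 / 113 = 856.8 L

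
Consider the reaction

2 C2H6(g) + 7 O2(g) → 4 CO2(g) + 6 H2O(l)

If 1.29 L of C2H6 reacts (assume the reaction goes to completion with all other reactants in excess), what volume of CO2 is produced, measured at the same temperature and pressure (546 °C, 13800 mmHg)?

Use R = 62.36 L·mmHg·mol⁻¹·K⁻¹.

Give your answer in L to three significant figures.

At constant T and P, gas volumes are in the mole ratio: V(CO2) = (4/2) × 1.29 = 2.580 L

2.58 L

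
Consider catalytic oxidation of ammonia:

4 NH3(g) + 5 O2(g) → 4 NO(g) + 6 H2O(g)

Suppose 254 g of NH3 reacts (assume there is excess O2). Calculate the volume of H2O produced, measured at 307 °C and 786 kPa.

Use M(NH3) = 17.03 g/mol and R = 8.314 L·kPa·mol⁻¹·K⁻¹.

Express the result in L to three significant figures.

n(NH3) = 254.0 / 17.03 = 14.91 mol
n(H2O) = (6/4) × 14.91 = 22.37 mol
V = nRT/P = 22.37 × 8.314 × 580.15 / 786 = 137.3 L

137 L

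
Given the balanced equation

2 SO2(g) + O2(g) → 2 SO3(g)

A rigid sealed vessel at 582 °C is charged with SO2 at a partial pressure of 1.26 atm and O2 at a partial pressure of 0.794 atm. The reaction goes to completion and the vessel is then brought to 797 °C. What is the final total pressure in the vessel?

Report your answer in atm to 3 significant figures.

With V and T fixed, P_i ∝ n_i, so the mole ratios apply directly to partial pressures at 582 °C.
P(O2) required for 1.26 atm of SO2 = (1/2) × 1.26 = 0.6300 atm; available 0.794 atm, so SO2 is limiting.
P(O2) remaining = 0.794 − (1/2) × 1.26 = 0.1640 atm
P(gaseous products) = (2)/2 × 1.26 = 1.260 atm
P_total at 582 °C = 0.1640 + 1.260 = 1.424 atm
Scaling to 797 °C: P = 1.424 × 1070.15/855.15 = 1.782 atm

1.78 atm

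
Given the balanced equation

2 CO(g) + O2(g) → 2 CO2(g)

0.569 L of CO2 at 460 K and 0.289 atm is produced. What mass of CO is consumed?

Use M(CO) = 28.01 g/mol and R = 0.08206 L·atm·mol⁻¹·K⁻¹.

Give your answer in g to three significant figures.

n(CO2) = PV/RT = (0.289 × 0.569) / (0.08206 × 460) = 0.004356 mol
n(CO) = (2/2) × 0.004356 = 0.004356 mol
m(CO) = 0.004356 × 28.01 = 0.1220 g

0.122 g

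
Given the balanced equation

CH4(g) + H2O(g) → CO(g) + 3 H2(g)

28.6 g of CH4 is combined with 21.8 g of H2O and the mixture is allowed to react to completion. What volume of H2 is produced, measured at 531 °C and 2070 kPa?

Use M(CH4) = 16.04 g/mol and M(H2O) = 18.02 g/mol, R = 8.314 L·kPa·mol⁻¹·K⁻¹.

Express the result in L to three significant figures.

n(CH4) = 28.6 / 16.04 = 1.783 mol
n(H2O) = 21.8 / 18.02 = 1.210 mol
For 1.783 mol CH4, stoichiometry requires (1/1) × 1.783 = 1.783 mol H2O; 1.210 mol is available, so H2O is limiting.
n(H2) = (3/1) × 1.210 = 3.630 mol
V(H2) = nRT/P = 3.630 × 8.314 × 804.15 / 2070 = 11.72 L

11.7 L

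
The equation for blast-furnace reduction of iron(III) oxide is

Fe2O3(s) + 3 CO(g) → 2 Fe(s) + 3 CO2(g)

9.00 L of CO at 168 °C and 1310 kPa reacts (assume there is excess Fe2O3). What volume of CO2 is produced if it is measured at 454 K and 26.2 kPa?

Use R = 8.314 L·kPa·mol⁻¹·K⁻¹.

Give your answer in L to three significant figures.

n(CO) = PV/RT = (1310 × 9.00) / (8.314 × 441.15) = 3.215 mol
n(CO2) = (3/3) × 3.215 = 3.215 mol
V = nRT/P = 3.215 × 8.314 × 454 / 26.2 = 463.2 L

463 L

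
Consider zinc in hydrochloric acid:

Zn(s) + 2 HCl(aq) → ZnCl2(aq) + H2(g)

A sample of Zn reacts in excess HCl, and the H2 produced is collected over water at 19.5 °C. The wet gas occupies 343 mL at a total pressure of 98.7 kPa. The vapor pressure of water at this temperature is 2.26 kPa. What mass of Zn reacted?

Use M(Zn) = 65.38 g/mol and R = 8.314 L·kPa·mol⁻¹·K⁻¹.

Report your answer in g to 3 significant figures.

P(H2) = 98.7 − 2.26 = 96.44 kPa
n(H2) = PV/RT = (96.44 × 0.3430) / (8.314 × 292.65) = 0.01360 mol
n(Zn) = (1/1) × 0.01360 = 0.01360 mol
m(Zn) = 0.01360 × 65.38 = 0.8892 g

0.889 g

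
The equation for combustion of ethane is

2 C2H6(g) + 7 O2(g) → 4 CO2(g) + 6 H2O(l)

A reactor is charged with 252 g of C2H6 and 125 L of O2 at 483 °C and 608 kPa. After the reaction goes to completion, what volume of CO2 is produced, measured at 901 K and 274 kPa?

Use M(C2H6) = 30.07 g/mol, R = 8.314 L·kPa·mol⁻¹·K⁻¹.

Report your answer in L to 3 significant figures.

n(C2H6) = 252 / 30.07 = 8.380 mol
n(O2) = PV/RT = (608 × 125) / (8.314 × 756.15) = 12.09 mol
For 8.380 mol C2H6, stoichiometry requires (7/2) × 8.380 = 29.33 mol O2; 12.09 mol is available, so O2 is limiting.
n(CO2) = (4/7) × 12.09 = 6.909 mol
V(CO2) = nRT/P = 6.909 × 8.314 × 901 / 274 = 188.9 L

189 L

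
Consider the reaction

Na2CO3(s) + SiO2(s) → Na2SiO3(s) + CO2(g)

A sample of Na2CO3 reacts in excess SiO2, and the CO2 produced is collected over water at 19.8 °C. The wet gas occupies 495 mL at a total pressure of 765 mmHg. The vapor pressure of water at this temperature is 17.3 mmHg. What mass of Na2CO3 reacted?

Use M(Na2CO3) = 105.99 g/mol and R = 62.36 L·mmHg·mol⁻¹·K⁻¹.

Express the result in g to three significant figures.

2.15 g

P(CO2) = 765 − 17.3 = 747.7 mmHg
n(CO2) = PV/RT = (747.7 × 0.4950) / (62.36 × 292.95) = 0.02026 mol
n(Na2CO3) = (1/1) × 0.02026 = 0.02026 mol
m(Na2CO3) = 0.02026 × 105.99 = 2.147 g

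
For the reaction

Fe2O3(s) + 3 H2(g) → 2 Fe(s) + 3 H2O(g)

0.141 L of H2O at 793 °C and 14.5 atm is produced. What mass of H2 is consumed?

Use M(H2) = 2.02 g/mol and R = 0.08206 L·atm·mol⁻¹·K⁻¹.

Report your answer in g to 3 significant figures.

0.0472 g

n(H2O) = PV/RT = (14.5 × 0.141) / (0.08206 × 1066.15) = 0.02337 mol
n(H2) = (3/3) × 0.02337 = 0.02337 mol
m(H2) = 0.02337 × 2.02 = 0.04721 g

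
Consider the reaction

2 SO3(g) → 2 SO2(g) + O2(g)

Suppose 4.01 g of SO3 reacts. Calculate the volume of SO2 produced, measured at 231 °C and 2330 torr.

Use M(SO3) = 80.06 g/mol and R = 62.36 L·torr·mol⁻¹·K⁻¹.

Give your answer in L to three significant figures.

n(SO3) = 4.010 / 80.06 = 0.05009 mol
n(SO2) = (2/2) × 0.05009 = 0.05009 mol
V = nRT/P = 0.05009 × 62.36 × 504.15 / 2330 = 0.6759 L

0.676 L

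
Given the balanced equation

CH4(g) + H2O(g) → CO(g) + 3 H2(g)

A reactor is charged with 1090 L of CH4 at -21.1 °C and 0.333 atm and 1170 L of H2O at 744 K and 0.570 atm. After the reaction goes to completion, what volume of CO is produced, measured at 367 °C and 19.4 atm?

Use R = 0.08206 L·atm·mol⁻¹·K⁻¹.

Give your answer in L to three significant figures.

29.6 L

n(CH4) = PV/RT = (0.333 × 1090) / (0.08206 × 252.05) = 17.55 mol
n(H2O) = PV/RT = (0.570 × 1170) / (0.08206 × 744) = 10.92 mol
For 17.55 mol CH4, stoichiometry requires (1/1) × 17.55 = 17.55 mol H2O; 10.92 mol is available, so H2O is limiting.
n(CO) = (1/1) × 10.92 = 10.92 mol
V(CO) = nRT/P = 10.92 × 0.08206 × 640.15 / 19.4 = 29.57 L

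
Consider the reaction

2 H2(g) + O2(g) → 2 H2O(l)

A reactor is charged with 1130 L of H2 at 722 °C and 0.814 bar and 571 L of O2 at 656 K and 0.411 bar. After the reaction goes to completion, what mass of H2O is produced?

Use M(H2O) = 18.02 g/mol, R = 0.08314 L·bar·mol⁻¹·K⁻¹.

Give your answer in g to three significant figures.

155 g

n(H2) = PV/RT = (0.814 × 1130) / (0.08314 × 995.15) = 11.12 mol
n(O2) = PV/RT = (0.411 × 571) / (0.08314 × 656) = 4.303 mol
For 11.12 mol H2, stoichiometry requires (1/2) × 11.12 = 5.560 mol O2; 4.303 mol is available, so O2 is limiting.
n(H2O) = (2/1) × 4.303 = 8.606 mol
m(H2O) = 8.606 × 18.02 = 155.1 g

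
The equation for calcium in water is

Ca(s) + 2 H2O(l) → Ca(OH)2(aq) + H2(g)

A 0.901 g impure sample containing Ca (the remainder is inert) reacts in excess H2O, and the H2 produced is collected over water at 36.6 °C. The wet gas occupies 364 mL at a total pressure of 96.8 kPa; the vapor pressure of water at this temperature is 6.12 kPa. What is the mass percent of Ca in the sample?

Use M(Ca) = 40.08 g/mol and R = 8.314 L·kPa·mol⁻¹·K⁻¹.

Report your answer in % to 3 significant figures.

57.0 %

P(H2) = 96.8 − 6.12 = 90.68 kPa
n(H2) = PV/RT = (90.68 × 0.3640) / (8.314 × 309.75) = 0.01282 mol
n(Ca) = (1/1) × 0.01282 = 0.01282 mol
m(Ca) = 0.01282 × 40.08 = 0.5138 g
%Ca = 0.5138 / 0.901 × 100 = 57.03%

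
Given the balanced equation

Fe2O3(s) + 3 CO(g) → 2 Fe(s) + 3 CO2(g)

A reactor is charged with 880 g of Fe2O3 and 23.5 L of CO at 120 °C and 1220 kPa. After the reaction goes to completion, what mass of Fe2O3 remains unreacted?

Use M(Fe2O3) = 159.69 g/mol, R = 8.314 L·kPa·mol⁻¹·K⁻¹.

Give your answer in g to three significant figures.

413 g

n(Fe2O3) = 880 / 159.69 = 5.511 mol
n(CO) = PV/RT = (1220 × 23.5) / (8.314 × 393.15) = 8.771 mol
For 5.511 mol Fe2O3, stoichiometry requires (3/1) × 5.511 = 16.53 mol CO; 8.771 mol is available, so CO is limiting.
n(Fe2O3) consumed = (1/3) × 8.771 = 2.924 mol; remaining = 5.511 − 2.924 = 2.587 mol
m(Fe2O3) = 2.587 × 159.69 = 413.1 g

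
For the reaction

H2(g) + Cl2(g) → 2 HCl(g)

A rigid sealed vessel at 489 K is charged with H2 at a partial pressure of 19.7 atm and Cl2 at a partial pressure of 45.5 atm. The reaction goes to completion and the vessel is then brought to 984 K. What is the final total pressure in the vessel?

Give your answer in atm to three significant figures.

Because the vessel is rigid and T is held at 489 K, work the stoichiometry in partial pressures (P_i = n_iRT/V).
P(Cl2) required for 19.7 atm of H2 = (1/1) × 19.7 = 19.70 atm; available 45.5 atm, so H2 is limiting.
P(Cl2) remaining = 45.5 − (1/1) × 19.7 = 25.80 atm
P(gaseous products) = (2)/1 × 19.7 = 39.40 atm
P_total at 489 K = 25.80 + 39.40 = 65.20 atm
Scaling to 984 K: P = 65.20 × 984/489 = 131.2 atm

131 atm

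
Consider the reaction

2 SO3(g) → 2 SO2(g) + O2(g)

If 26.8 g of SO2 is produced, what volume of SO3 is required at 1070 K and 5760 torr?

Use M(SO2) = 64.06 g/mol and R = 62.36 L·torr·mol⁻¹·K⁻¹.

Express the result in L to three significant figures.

4.85 L

n(SO2) = 26.80 / 64.06 = 0.4184 mol
n(SO3) = (2/2) × 0.4184 = 0.4184 mol
V = nRT/P = 0.4184 × 62.36 × 1070 / 5760 = 4.847 L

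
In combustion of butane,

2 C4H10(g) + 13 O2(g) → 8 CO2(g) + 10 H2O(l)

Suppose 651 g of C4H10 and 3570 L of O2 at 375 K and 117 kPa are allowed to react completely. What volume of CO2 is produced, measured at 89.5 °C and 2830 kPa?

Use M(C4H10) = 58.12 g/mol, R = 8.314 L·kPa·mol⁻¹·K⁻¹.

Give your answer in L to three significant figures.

47.7 L

n(C4H10) = 651 / 58.12 = 11.20 mol
n(O2) = PV/RT = (117 × 3570) / (8.314 × 375) = 134.0 mol
For 11.20 mol C4H10, stoichiometry requires (13/2) × 11.20 = 72.80 mol O2; 134.0 mol is available, so C4H10 is limiting.
n(CO2) = (8/2) × 11.20 = 44.80 mol
V(CO2) = nRT/P = 44.80 × 8.314 × 362.65 / 2830 = 47.73 L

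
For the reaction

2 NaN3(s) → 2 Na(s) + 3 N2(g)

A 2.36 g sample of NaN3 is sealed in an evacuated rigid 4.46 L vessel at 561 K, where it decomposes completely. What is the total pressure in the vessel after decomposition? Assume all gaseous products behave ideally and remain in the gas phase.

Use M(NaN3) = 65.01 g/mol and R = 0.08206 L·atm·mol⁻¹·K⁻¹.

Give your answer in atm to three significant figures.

0.562 atm

n(NaN3) = 2.36 / 65.01 = 0.03630 mol
n(gas produced) = (3/2) × 0.03630 = 0.05445 mol
P = nRT/V = 0.05445 × 0.08206 × 561 / 4.46 = 0.5620 atm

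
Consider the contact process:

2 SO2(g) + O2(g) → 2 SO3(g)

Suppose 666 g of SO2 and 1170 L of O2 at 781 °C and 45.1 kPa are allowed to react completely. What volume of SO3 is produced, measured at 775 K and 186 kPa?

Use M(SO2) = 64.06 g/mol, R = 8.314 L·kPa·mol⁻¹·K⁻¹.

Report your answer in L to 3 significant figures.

n(SO2) = 666 / 64.06 = 10.40 mol
n(O2) = PV/RT = (45.1 × 1170) / (8.314 × 1054.15) = 6.021 mol
For 10.40 mol SO2, stoichiometry requires (1/2) × 10.40 = 5.200 mol O2; 6.021 mol is available, so SO2 is limiting.
n(SO3) = (2/2) × 10.40 = 10.40 mol
V(SO3) = nRT/P = 10.40 × 8.314 × 775 / 186 = 360.3 L

360 L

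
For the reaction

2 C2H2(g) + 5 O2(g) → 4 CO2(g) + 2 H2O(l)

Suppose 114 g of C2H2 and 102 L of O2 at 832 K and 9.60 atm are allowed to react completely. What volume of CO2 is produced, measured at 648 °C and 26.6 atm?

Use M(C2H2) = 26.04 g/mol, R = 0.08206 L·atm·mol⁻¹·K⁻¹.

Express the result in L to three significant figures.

24.9 L

n(C2H2) = 114 / 26.04 = 4.378 mol
n(O2) = PV/RT = (9.60 × 102) / (0.08206 × 832) = 14.34 mol
For 4.378 mol C2H2, stoichiometry requires (5/2) × 4.378 = 10.95 mol O2; 14.34 mol is available, so C2H2 is limiting.
n(CO2) = (4/2) × 4.378 = 8.756 mol
V(CO2) = nRT/P = 8.756 × 0.08206 × 921.15 / 26.6 = 24.88 L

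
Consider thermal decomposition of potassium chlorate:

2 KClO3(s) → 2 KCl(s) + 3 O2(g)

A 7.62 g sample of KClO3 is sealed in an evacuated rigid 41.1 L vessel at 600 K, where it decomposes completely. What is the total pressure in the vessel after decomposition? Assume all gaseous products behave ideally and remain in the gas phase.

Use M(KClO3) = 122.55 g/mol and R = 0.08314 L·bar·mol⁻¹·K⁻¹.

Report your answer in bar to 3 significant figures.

n(KClO3) = 7.62 / 122.55 = 0.06218 mol
n(gas produced) = (3/2) × 0.06218 = 0.09327 mol
P = nRT/V = 0.09327 × 0.08314 × 600 / 41.1 = 0.1132 bar

0.113 bar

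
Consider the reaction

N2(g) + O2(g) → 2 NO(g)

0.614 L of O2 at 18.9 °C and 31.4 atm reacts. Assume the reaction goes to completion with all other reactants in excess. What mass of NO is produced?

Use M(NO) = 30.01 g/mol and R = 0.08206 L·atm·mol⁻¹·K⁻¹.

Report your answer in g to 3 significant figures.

n(O2) = PV/RT = (31.4 × 0.614) / (0.08206 × 292.05) = 0.8045 mol
n(NO) = (2/1) × 0.8045 = 1.609 mol
m(NO) = 1.609 × 30.01 = 48.29 g

48.3 g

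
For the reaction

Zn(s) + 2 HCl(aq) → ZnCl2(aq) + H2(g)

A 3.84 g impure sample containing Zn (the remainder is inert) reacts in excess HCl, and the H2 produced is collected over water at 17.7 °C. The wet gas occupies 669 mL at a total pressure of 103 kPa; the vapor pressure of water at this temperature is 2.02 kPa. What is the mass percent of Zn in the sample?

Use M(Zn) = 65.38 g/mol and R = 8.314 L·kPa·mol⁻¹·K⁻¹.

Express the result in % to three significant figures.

47.6 %

P(H2) = 103 − 2.02 = 101.0 kPa
n(H2) = PV/RT = (101.0 × 0.6690) / (8.314 × 290.85) = 0.02794 mol
n(Zn) = (1/1) × 0.02794 = 0.02794 mol
m(Zn) = 0.02794 × 65.38 = 1.827 g
%Zn = 1.827 / 3.84 × 100 = 47.58%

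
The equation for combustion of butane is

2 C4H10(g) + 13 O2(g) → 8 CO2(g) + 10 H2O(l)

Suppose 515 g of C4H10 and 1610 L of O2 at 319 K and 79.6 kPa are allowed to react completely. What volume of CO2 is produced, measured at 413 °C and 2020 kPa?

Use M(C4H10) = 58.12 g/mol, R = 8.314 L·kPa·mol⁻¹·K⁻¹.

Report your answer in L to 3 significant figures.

84.0 L

n(C4H10) = 515 / 58.12 = 8.861 mol
n(O2) = PV/RT = (79.6 × 1610) / (8.314 × 319) = 48.32 mol
For 8.861 mol C4H10, stoichiometry requires (13/2) × 8.861 = 57.60 mol O2; 48.32 mol is available, so O2 is limiting.
n(CO2) = (8/13) × 48.32 = 29.74 mol
V(CO2) = nRT/P = 29.74 × 8.314 × 686.15 / 2020 = 83.99 L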